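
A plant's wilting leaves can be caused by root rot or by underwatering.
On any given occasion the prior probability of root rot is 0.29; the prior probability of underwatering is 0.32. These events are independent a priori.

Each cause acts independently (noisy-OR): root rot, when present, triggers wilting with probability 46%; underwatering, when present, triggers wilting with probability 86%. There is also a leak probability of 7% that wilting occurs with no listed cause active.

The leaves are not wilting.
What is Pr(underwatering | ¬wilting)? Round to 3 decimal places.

Pr(underwatering | ¬wilting) ≈ 0.062

Under noisy-OR, P(wilting | causes) = 1 − (1−0.07)·∏(1−qᵢ) over the active causes.
P(¬wilting) = 0.93*0.71*0.68 + 0.1302*0.71*0.32 + 0.5022*0.29*0.68 + 0.070308*0.29*0.32 = 0.449004 + 0.029581 + 0.099034 + 0.006525 = 0.584144
Restricting to configurations with underwatering present: 0.029581 + 0.006525 = 0.036106.
Hence the posterior is 0.036106/0.584144 ≈ 0.062.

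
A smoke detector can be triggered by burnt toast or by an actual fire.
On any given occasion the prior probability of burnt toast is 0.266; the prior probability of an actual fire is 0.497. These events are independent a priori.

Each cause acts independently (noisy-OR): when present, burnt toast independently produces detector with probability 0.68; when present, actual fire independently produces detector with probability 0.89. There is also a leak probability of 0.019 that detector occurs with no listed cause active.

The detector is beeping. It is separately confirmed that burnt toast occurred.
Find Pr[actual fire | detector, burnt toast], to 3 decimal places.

Under noisy-OR, P(detector | causes) = 1 − (1−0.019)·∏(1−qᵢ) over the active causes.
P(detector | burnt toast) = 0.68608·0.503 + 0.965469·0.497 = 0.345098 + 0.479838 = 0.824936
Of this, 0.479838 comes from 0.965469·0.497 (the actual fire=true cases).
So P(actual fire | detector, burnt toast) = 0.479838/0.824936 ≈ 0.582.

Pr[actual fire | detector, burnt toast] ≈ 0.582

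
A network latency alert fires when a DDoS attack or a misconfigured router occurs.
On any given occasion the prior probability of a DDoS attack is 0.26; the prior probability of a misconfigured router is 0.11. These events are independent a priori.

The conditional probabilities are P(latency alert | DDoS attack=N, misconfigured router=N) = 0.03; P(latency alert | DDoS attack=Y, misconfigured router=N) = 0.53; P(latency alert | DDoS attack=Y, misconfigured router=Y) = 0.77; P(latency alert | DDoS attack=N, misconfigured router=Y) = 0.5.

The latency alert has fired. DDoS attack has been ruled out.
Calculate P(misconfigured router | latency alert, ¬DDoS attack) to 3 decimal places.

P(misconfigured router | latency alert, ¬DDoS attack) ≈ 0.673

Sum P(latency alert|·) weighted by the priors over both values of misconfigured router:
  P(latency alert | ¬DDoS attack) = 0.03*0.89 + 0.5*0.11
        = 0.026700 + 0.055000 = 0.081700
Configurations with misconfigured router contribute 0.055000, so
  P(misconfigured router | latency alert, ¬DDoS attack) = 0.055000 / 0.081700 ≈ 0.673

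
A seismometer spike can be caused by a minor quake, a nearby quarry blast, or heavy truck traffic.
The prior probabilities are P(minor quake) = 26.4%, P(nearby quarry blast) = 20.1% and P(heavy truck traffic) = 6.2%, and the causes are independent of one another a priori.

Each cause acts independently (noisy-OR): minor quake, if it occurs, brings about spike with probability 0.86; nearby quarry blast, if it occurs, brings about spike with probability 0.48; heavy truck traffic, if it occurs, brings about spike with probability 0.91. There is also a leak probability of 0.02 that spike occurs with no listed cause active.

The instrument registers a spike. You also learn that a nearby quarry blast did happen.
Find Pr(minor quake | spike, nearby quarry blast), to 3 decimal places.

Pr(minor quake | spike, nearby quarry blast) ≈ 0.392

Under noisy-OR, P(spike | causes) = 1 − (1−0.02)·∏(1−qᵢ) over the active causes.
Numerator (weight on configurations with minor quake): 0.229965 + 0.016263 = 0.246228
Normalizer over all consistent configurations: 0.4904·0.736·0.938 + 0.954136·0.736·0.062 + 0.928656·0.264·0.938 + 0.993579·0.264·0.062 = 0.628323
P(minor quake | spike, nearby quarry blast) = 0.246228/0.628323 ≈ 0.392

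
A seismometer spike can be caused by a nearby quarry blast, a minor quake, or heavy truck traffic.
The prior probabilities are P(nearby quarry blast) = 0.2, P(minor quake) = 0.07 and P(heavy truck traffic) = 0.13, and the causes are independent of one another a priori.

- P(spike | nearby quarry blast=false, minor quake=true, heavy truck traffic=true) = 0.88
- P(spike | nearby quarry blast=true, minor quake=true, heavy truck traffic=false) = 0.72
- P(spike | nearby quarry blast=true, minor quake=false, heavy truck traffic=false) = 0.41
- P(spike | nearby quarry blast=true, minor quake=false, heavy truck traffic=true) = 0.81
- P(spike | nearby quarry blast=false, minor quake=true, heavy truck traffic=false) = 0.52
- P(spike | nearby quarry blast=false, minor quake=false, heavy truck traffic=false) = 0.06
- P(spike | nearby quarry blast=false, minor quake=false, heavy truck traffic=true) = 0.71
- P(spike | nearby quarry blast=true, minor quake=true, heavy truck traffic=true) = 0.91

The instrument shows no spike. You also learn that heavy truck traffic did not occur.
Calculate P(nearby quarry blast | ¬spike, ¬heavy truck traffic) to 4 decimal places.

P(nearby quarry blast | ¬spike, ¬heavy truck traffic) ≈ 0.1353

P(¬spike | ¬heavy truck traffic) = 0.94*0.8*0.93 + 0.48*0.8*0.07 + 0.59*0.2*0.93 + 0.28*0.2*0.07 = 0.699360 + 0.026880 + 0.109740 + 0.003920 = 0.839900
Restricting to configurations with nearby quarry blast present: 0.109740 + 0.003920 = 0.113660.
P(nearby quarry blast | ¬spike, ¬heavy truck traffic) = 0.113660 / 0.839900 ≈ 0.1353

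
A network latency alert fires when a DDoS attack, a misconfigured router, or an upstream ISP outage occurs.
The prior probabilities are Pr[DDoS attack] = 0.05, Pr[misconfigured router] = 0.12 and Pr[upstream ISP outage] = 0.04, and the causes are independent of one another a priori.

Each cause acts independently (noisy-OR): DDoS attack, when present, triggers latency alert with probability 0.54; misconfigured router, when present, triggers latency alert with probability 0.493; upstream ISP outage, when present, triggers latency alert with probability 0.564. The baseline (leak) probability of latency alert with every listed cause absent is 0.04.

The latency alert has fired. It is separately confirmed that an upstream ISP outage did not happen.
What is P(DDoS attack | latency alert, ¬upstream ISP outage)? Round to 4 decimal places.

Under noisy-OR, P(latency alert | causes) = 1 − (1−0.04)·∏(1−qᵢ) over the active causes.
P(latency alert | ¬upstream ISP outage) = 0.04*0.95*0.88 + 0.51328*0.95*0.12 + 0.5584*0.05*0.88 + 0.776109*0.05*0.12 = 0.033440 + 0.058514 + 0.024570 + 0.004657 = 0.121181
Restricting to configurations with DDoS attack present: 0.024570 + 0.004657 = 0.029227.
Hence the posterior is 0.029227/0.121181 ≈ 0.2412.

P(DDoS attack | latency alert, ¬upstream ISP outage) ≈ 0.2412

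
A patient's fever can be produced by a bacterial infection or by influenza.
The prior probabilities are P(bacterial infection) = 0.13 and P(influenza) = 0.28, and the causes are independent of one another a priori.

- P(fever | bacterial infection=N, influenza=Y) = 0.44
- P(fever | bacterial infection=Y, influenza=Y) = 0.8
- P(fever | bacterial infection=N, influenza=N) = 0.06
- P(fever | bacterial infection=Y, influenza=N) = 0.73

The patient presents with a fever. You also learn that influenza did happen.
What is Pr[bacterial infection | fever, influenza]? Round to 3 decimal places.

P(fever | influenza) = 0.44×0.87 + 0.8×0.13 = 0.382800 + 0.104000 = 0.486800
The bacterial infection-present share is 0.8×0.13 = 0.104000.
So P(bacterial infection | fever, influenza) = 0.104000/0.486800 ≈ 0.214.

Pr[bacterial infection | fever, influenza] ≈ 0.214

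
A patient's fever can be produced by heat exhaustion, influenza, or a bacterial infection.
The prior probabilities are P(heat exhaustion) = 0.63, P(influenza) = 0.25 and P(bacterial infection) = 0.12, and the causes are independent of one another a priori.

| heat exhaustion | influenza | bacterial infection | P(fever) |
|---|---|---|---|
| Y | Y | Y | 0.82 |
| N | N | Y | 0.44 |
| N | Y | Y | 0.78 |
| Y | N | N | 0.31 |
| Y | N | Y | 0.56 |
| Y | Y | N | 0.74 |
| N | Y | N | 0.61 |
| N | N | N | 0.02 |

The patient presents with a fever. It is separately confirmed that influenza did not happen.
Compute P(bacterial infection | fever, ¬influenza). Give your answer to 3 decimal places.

P(bacterial infection | fever, ¬influenza) ≈ 0.258

For the numerator, keep only bacterial infection=true terms: 0.019536 + 0.042336 = 0.061872
Normalizer over all consistent configurations: 0.02*0.37*0.88 + 0.44*0.37*0.12 + 0.31*0.63*0.88 + 0.56*0.63*0.12 = 0.240248
Posterior = 0.061872 / 0.240248 ≈ 0.258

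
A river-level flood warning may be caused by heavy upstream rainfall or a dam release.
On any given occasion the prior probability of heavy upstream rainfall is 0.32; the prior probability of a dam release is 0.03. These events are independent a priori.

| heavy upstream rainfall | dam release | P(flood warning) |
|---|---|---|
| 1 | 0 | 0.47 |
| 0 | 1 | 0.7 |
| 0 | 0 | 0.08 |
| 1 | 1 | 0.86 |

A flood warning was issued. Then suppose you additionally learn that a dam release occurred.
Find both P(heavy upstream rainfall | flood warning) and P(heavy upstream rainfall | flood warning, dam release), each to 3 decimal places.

P(flood warning) = 0.08*0.68*0.97 + 0.7*0.68*0.03 + 0.47*0.32*0.97 + 0.86*0.32*0.03 = 0.052768 + 0.014280 + 0.145888 + 0.008256 = 0.221192
Of this, 0.154144 comes from 0.145888 + 0.008256 (the heavy upstream rainfall=true cases).
So P(heavy upstream rainfall | flood warning) = 0.154144/0.221192 ≈ 0.697.

Now also conditioning on dam release=true:
P(flood warning | dam release) = 0.7×0.68 + 0.86×0.32 = 0.476000 + 0.275200 = 0.751200
Restricting to configurations with heavy upstream rainfall present: 0.86×0.32 = 0.275200.
So P(heavy upstream rainfall | flood warning, dam release) = 0.275200/0.751200 ≈ 0.366.

P(heavy upstream rainfall | flood warning) ≈ 0.697; P(heavy upstream rainfall | flood warning, dam release) ≈ 0.366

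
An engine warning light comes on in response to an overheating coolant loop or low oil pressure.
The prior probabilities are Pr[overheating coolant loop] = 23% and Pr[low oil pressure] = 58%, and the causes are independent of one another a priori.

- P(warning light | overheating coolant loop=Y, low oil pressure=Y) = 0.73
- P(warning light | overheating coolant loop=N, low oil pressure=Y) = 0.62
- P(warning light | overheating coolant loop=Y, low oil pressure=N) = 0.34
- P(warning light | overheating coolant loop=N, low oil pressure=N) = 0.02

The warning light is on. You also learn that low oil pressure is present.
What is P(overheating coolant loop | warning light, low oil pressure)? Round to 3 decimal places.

For the numerator, keep only overheating coolant loop=true terms: 0.73·0.23 = 0.167900
Denominator P(warning light | low oil pressure): 0.62·0.77 + 0.73·0.23 = 0.645300
Posterior = 0.167900 / 0.645300 ≈ 0.260

P(overheating coolant loop | warning light, low oil pressure) ≈ 0.260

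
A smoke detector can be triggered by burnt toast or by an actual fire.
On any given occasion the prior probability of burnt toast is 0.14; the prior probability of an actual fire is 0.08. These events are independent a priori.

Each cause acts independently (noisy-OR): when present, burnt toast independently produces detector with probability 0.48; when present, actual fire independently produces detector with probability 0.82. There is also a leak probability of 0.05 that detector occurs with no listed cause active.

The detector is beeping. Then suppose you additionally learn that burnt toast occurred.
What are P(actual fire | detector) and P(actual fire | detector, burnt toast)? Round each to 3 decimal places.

Under noisy-OR, P(detector | causes) = 1 − (1−0.05)·∏(1−qᵢ) over the active causes.
For the numerator, keep only actual fire=true terms: 0.057035 + 0.010204 = 0.067239
Normalizer over all consistent configurations: 0.05·0.86·0.92 + 0.829·0.86·0.08 + 0.506·0.14·0.92 + 0.91108·0.14·0.08 = 0.171972
Posterior = 0.067239 / 0.171972 ≈ 0.391

Now condition on the additional information:
P(detector | burnt toast) = 0.506·0.92 + 0.91108·0.08 = 0.465520 + 0.072886 = 0.538406
Restricting to configurations with actual fire present: 0.91108·0.08 = 0.072886.
Hence the posterior is 0.072886/0.538406 ≈ 0.135.
— burnt toast explains away the evidence for actual fire.

P(actual fire | detector) ≈ 0.391; P(actual fire | detector, burnt toast) ≈ 0.135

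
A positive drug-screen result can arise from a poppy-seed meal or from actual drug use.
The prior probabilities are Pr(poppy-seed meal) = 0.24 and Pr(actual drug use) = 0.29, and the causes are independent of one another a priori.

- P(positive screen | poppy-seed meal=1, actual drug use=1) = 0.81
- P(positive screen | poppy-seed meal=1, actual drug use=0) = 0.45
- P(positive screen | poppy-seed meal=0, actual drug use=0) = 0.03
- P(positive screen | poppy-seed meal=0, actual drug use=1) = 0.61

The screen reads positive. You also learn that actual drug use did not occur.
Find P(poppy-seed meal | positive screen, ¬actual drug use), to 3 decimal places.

P(poppy-seed meal | positive screen, ¬actual drug use) ≈ 0.826

Weight on poppy-seed meal=true, given the evidence: 0.45×0.24 = 0.108000
Normalizer over all consistent configurations: 0.03×0.76 + 0.45×0.24 = 0.130800
Posterior = 0.108000 / 0.130800 ≈ 0.826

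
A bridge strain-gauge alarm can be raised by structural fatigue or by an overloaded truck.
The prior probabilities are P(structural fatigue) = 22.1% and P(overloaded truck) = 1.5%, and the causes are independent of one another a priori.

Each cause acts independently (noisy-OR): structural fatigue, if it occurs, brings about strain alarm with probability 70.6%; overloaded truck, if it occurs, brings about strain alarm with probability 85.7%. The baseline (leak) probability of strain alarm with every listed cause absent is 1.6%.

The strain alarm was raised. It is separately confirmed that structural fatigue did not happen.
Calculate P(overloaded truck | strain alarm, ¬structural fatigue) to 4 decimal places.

Under noisy-OR, P(strain alarm | causes) = 1 − (1−0.016)·∏(1−qᵢ) over the active causes.
P(strain alarm | ¬structural fatigue) = 0.016·0.985 + 0.859288·0.015 = 0.015760 + 0.012889 = 0.028649
Restricting to configurations with overloaded truck present: 0.859288·0.015 = 0.012889.
P(overloaded truck | strain alarm, ¬structural fatigue) = 0.012889 / 0.028649 ≈ 0.4499

P(overloaded truck | strain alarm, ¬structural fatigue) ≈ 0.4499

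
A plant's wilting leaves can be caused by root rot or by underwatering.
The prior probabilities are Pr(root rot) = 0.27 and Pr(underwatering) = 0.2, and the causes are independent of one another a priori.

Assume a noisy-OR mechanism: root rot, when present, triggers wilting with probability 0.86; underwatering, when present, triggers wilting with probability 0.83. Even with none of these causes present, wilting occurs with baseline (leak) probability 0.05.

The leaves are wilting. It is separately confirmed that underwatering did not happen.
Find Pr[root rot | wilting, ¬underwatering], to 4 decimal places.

Pr[root rot | wilting, ¬underwatering] ≈ 0.8651

Under noisy-OR, P(wilting | causes) = 1 − (1−0.05)·∏(1−qᵢ) over the active causes.
Enumerate both values of root rot and weight by the priors:
  P(wilting | ¬underwatering) = 0.05*0.73 + 0.867*0.27
        = 0.036500 + 0.234090 = 0.270590
The terms with root rot present sum to 0.234090, so
  P(root rot | wilting, ¬underwatering) = 0.234090 / 0.270590 ≈ 0.8651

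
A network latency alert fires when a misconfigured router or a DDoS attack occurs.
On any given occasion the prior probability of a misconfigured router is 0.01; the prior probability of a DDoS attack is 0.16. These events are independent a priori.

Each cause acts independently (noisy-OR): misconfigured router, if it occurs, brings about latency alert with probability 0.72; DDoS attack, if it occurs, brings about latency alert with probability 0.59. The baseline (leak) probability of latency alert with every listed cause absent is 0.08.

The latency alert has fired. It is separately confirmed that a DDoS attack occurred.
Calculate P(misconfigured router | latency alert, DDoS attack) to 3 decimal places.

P(misconfigured router | latency alert, DDoS attack) ≈ 0.014

Under noisy-OR, P(latency alert | causes) = 1 − (1−0.08)·∏(1−qᵢ) over the active causes.
By total probability over both values of misconfigured router:
  P(latency alert | DDoS attack) = 0.6228·0.99 + 0.894384·0.01
        = 0.616572 + 0.008944 = 0.625516
Keeping only the misconfigured router-present terms gives 0.008944, so
  P(misconfigured router | latency alert, DDoS attack) = 0.008944 / 0.625516 ≈ 0.014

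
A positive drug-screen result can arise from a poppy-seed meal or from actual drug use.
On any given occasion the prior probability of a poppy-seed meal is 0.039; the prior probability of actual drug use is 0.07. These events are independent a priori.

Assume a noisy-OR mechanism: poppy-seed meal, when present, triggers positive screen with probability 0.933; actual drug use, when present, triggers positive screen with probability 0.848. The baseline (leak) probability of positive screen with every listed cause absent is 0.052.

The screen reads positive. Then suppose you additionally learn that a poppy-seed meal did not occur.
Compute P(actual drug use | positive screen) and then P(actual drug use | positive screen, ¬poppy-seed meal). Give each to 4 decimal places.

Under noisy-OR, P(positive screen | causes) = 1 − (1−0.052)·∏(1−qᵢ) over the active causes.
P(positive screen) = 0.052*0.961*0.93 + 0.855904*0.961*0.07 + 0.936484*0.039*0.93 + 0.990346*0.039*0.07 = 0.046474 + 0.057577 + 0.033966 + 0.002704 = 0.140721
The actual drug use-present share is 0.057577 + 0.002704 = 0.060281.
Hence the posterior is 0.060281/0.140721 ≈ 0.4284.

With the extra evidence:
By total probability over both values of actual drug use:
  P(positive screen | ¬poppy-seed meal) = 0.052×0.93 + 0.855904×0.07
        = 0.048360 + 0.059913 = 0.108273
Keeping only the actual drug use-present terms gives 0.059913, so
  P(actual drug use | positive screen, ¬poppy-seed meal) = 0.059913 / 0.108273 ≈ 0.5534
Ruling out poppy-seed meal raises the posterior on actual drug use — the flip side of explaining away.

P(actual drug use | positive screen) ≈ 0.4284; P(actual drug use | positive screen, ¬poppy-seed meal) ≈ 0.5534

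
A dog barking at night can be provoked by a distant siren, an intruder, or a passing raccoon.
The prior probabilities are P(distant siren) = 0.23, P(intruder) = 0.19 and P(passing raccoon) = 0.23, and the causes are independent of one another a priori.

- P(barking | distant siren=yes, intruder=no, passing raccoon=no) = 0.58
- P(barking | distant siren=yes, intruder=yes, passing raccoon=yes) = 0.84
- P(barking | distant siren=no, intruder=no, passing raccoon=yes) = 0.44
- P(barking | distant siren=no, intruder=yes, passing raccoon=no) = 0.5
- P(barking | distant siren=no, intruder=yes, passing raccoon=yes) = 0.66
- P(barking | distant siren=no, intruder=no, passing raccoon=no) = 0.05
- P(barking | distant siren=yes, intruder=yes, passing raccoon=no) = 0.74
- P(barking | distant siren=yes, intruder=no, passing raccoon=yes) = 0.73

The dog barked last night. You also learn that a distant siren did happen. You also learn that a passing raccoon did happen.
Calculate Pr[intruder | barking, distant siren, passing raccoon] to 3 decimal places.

Numerator (weight on configurations with intruder): 0.84*0.19 = 0.159600
The normalizing constant is 0.73*0.81 + 0.84*0.19 = 0.750900
P(intruder | barking, distant siren, passing raccoon) = 0.159600/0.750900 ≈ 0.213

Pr[intruder | barking, distant siren, passing raccoon] ≈ 0.213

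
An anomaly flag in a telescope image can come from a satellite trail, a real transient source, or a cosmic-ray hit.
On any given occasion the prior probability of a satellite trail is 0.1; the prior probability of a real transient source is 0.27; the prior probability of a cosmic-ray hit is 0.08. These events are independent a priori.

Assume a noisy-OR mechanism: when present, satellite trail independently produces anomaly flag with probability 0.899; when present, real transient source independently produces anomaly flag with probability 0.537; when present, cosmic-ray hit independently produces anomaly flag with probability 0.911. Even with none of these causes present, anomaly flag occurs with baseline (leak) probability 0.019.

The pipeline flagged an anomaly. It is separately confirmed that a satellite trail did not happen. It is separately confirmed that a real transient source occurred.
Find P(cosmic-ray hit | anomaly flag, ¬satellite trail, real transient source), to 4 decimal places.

P(cosmic-ray hit | anomaly flag, ¬satellite trail, real transient source) ≈ 0.1326

Under noisy-OR, P(anomaly flag | causes) = 1 − (1−0.019)·∏(1−qᵢ) over the active causes.
P(anomaly flag | ¬satellite trail, real transient source) = 0.545797×0.92 + 0.959576×0.08 = 0.502133 + 0.076766 = 0.578899
The cosmic-ray hit-present share is 0.959576×0.08 = 0.076766.
Hence the posterior is 0.076766/0.578899 ≈ 0.1326.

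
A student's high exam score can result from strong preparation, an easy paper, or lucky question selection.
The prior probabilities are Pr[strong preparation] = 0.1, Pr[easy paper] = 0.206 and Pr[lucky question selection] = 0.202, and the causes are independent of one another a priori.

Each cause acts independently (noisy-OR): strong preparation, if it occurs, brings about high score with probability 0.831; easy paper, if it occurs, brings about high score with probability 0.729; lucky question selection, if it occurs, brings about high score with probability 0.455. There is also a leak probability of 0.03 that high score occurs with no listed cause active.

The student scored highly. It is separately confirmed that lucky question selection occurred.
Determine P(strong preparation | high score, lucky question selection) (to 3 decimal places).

Under noisy-OR, P(high score | causes) = 1 − (1−0.03)·∏(1−qᵢ) over the active causes.
By total probability over the 4 (strong preparation, easy paper) configurations:
  P(high score | lucky question selection) = 0.47135*0.9*0.794 + 0.856736*0.9*0.206 + 0.910658*0.1*0.794 + 0.975788*0.1*0.206
        = 0.336827 + 0.158839 + 0.072306 + 0.020101 = 0.588073
The terms with strong preparation present sum to 0.092407, so
  P(strong preparation | high score, lucky question selection) = 0.092407 / 0.588073 ≈ 0.157

P(strong preparation | high score, lucky question selection) ≈ 0.157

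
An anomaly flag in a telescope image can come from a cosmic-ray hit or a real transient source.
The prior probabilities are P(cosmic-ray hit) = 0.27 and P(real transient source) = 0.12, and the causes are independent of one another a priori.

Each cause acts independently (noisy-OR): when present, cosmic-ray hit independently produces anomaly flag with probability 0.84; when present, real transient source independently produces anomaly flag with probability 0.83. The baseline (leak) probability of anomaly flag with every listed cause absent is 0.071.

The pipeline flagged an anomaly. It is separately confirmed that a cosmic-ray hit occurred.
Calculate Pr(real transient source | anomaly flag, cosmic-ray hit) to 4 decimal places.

Pr(real transient source | anomaly flag, cosmic-ray hit) ≈ 0.1350

Under noisy-OR, P(anomaly flag | causes) = 1 − (1−0.071)·∏(1−qᵢ) over the active causes.
Numerator (weight on configurations with real transient source): 0.974731×0.12 = 0.116968
Normalizer over all consistent configurations: 0.85136×0.88 + 0.974731×0.12 = 0.866165
P(real transient source | anomaly flag, cosmic-ray hit) = 0.116968/0.866165 ≈ 0.1350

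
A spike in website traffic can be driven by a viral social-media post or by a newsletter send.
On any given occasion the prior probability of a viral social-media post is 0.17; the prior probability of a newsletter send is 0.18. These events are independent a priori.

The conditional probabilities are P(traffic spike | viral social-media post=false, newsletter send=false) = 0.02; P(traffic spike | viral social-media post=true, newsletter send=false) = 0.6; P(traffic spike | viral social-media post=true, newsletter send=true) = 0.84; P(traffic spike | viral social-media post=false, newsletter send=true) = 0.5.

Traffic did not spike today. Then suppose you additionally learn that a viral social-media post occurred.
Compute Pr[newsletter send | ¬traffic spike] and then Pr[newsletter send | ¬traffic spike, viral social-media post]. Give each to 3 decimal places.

Pr[newsletter send | ¬traffic spike] ≈ 0.099; Pr[newsletter send | ¬traffic spike, viral social-media post] ≈ 0.081

By total probability over the 4 (viral social-media post, newsletter send) configurations:
  P(¬traffic spike) = 0.98*0.83*0.82 + 0.5*0.83*0.18 + 0.4*0.17*0.82 + 0.16*0.17*0.18
        = 0.666988 + 0.074700 + 0.055760 + 0.004896 = 0.802344
Configurations with newsletter send contribute 0.079596, so
  P(newsletter send | ¬traffic spike) = 0.079596 / 0.802344 ≈ 0.099

Now condition on the additional information:
P(¬traffic spike | viral social-media post) = 0.4×0.82 + 0.16×0.18 = 0.328000 + 0.028800 = 0.356800
The newsletter send-present share is 0.16×0.18 = 0.028800.
Hence the posterior is 0.028800/0.356800 ≈ 0.081.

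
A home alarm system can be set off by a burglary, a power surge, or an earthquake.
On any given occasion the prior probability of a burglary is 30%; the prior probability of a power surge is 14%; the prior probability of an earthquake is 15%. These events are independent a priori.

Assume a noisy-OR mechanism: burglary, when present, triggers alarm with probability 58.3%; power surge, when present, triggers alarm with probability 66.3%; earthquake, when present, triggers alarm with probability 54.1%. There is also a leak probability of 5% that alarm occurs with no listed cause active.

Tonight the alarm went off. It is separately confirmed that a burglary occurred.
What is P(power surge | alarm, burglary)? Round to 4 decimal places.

Under noisy-OR, P(alarm | causes) = 1 − (1−0.05)·∏(1−qᵢ) over the active causes.
P(alarm | burglary) = 0.60385×0.86×0.85 + 0.818167×0.86×0.15 + 0.866497×0.14×0.85 + 0.938722×0.14×0.15 = 0.441414 + 0.105544 + 0.103113 + 0.019713 = 0.669784
Restricting to configurations with power surge present: 0.103113 + 0.019713 = 0.122826.
So P(power surge | alarm, burglary) = 0.122826/0.669784 ≈ 0.1834.

P(power surge | alarm, burglary) ≈ 0.1834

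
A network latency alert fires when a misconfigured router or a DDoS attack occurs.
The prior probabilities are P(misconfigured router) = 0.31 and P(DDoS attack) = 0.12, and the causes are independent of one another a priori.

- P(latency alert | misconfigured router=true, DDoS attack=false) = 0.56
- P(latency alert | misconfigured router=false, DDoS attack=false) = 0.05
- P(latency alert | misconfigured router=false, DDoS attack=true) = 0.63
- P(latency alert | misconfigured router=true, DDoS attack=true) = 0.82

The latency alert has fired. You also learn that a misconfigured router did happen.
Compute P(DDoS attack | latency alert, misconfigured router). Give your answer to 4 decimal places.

P(DDoS attack | latency alert, misconfigured router) ≈ 0.1664

Numerator (weight on configurations with DDoS attack): 0.82*0.12 = 0.098400
Normalizer over all consistent configurations: 0.56*0.88 + 0.82*0.12 = 0.591200
Posterior = 0.098400 / 0.591200 ≈ 0.1664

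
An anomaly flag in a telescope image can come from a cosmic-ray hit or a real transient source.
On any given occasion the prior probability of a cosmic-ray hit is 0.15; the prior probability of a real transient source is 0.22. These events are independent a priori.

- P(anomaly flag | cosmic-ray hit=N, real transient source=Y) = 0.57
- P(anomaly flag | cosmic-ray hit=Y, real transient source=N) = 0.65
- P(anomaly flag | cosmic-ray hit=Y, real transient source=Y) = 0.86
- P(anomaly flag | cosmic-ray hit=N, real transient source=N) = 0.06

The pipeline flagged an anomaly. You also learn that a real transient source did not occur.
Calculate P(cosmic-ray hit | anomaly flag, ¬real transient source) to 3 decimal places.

Sum P(anomaly flag|·) weighted by the priors over both values of cosmic-ray hit:
  P(anomaly flag | ¬real transient source) = 0.06·0.85 + 0.65·0.15
        = 0.051000 + 0.097500 = 0.148500
Configurations with cosmic-ray hit contribute 0.097500, so
  P(cosmic-ray hit | anomaly flag, ¬real transient source) = 0.097500 / 0.148500 ≈ 0.657

P(cosmic-ray hit | anomaly flag, ¬real transient source) ≈ 0.657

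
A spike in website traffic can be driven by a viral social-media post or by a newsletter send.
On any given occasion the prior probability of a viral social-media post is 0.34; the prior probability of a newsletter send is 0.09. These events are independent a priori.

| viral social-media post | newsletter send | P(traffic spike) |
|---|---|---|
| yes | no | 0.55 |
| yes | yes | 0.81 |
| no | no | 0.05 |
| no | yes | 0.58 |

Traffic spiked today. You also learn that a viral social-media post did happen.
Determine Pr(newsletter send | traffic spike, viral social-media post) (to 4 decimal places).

Sum P(traffic spike|·) weighted by the priors over both values of newsletter send:
  P(traffic spike | viral social-media post) = 0.55×0.91 + 0.81×0.09
        = 0.500500 + 0.072900 = 0.573400
The terms with newsletter send present sum to 0.072900, so
  P(newsletter send | traffic spike, viral social-media post) = 0.072900 / 0.573400 ≈ 0.1271

Pr(newsletter send | traffic spike, viral social-media post) ≈ 0.1271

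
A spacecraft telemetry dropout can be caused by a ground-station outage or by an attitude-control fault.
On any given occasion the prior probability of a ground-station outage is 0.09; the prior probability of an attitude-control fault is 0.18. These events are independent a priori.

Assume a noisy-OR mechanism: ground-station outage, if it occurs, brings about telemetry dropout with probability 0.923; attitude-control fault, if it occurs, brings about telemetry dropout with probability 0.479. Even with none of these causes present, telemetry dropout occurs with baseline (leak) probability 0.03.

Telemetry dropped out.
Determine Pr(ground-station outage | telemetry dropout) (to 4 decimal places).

Pr(ground-station outage | telemetry dropout) ≈ 0.4478

Under noisy-OR, P(telemetry dropout | causes) = 1 − (1−0.03)·∏(1−qᵢ) over the active causes.
Weight on ground-station outage=true, given the evidence: 0.068288 + 0.015570 = 0.083858
Normalizer over all consistent configurations: 0.03×0.91×0.82 + 0.49463×0.91×0.18 + 0.92531×0.09×0.82 + 0.961087×0.09×0.18 = 0.187264
Posterior = 0.083858 / 0.187264 ≈ 0.4478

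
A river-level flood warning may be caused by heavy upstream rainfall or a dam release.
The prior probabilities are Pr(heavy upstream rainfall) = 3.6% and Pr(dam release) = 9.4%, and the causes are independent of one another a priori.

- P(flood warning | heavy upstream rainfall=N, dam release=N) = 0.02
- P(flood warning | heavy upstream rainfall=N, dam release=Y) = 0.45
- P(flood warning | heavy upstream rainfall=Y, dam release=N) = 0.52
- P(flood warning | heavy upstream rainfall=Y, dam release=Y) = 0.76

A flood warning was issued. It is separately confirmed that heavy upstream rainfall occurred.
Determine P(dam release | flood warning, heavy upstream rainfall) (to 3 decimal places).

P(dam release | flood warning, heavy upstream rainfall) ≈ 0.132

P(flood warning | heavy upstream rainfall) = 0.52·0.906 + 0.76·0.094 = 0.471120 + 0.071440 = 0.542560
The dam release-present share is 0.76·0.094 = 0.071440.
Hence the posterior is 0.071440/0.542560 ≈ 0.132.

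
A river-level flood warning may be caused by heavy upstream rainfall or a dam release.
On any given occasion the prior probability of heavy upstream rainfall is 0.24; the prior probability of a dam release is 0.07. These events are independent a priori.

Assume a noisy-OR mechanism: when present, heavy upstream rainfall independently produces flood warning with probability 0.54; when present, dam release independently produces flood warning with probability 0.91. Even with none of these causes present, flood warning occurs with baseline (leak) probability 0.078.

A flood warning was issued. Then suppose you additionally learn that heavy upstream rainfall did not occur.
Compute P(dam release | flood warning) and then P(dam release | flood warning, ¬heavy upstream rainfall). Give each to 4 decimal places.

P(dam release | flood warning) ≈ 0.2612; P(dam release | flood warning, ¬heavy upstream rainfall) ≈ 0.4695

Under noisy-OR, P(flood warning | causes) = 1 − (1−0.078)·∏(1−qᵢ) over the active causes.
P(flood warning) = 0.078×0.76×0.93 + 0.91702×0.76×0.07 + 0.57588×0.24×0.93 + 0.961829×0.24×0.07 = 0.055130 + 0.048785 + 0.128536 + 0.016159 = 0.248610
Of this, 0.064944 comes from 0.048785 + 0.016159 (the dam release=true cases).
So P(dam release | flood warning) = 0.064944/0.248610 ≈ 0.2612.

With the extra evidence:
By total probability over both values of dam release:
  P(flood warning | ¬heavy upstream rainfall) = 0.078*0.93 + 0.91702*0.07
        = 0.072540 + 0.064191 = 0.136731
Keeping only the dam release-present terms gives 0.064191, so
  P(dam release | flood warning, ¬heavy upstream rainfall) = 0.064191 / 0.136731 ≈ 0.4695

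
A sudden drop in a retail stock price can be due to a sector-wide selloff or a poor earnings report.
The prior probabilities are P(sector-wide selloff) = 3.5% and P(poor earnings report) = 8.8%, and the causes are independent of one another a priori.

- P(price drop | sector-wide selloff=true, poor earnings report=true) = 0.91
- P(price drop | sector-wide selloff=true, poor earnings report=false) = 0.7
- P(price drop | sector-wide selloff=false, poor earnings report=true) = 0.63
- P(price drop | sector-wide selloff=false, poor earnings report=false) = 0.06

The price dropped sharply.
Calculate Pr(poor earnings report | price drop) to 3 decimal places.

Pr(poor earnings report | price drop) ≈ 0.428

Enumerate the 4 (sector-wide selloff, poor earnings report) configurations and weight by the priors:
  P(price drop) = 0.06·0.965·0.912 + 0.63·0.965·0.088 + 0.7·0.035·0.912 + 0.91·0.035·0.088
        = 0.052805 + 0.053500 + 0.022344 + 0.002803 = 0.131452
Configurations with poor earnings report contribute 0.056303, so
  P(poor earnings report | price drop) = 0.056303 / 0.131452 ≈ 0.428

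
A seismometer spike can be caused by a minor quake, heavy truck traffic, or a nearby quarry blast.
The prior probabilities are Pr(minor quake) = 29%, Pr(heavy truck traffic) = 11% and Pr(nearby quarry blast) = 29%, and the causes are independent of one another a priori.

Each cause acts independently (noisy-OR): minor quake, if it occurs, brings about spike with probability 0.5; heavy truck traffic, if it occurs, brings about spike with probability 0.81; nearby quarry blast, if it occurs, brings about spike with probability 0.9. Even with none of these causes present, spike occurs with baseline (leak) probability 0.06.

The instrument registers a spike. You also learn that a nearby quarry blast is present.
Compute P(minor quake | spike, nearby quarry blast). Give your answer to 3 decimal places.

Under noisy-OR, P(spike | causes) = 1 − (1−0.06)·∏(1−qᵢ) over the active causes.
By total probability over the 4 (minor quake, heavy truck traffic) configurations:
  P(spike | nearby quarry blast) = 0.906×0.71×0.89 + 0.98214×0.71×0.11 + 0.953×0.29×0.89 + 0.99107×0.29×0.11
        = 0.572501 + 0.076705 + 0.245969 + 0.031615 = 0.926790
Keeping only the minor quake-present terms gives 0.277584, so
  P(minor quake | spike, nearby quarry blast) = 0.277584 / 0.926790 ≈ 0.300

P(minor quake | spike, nearby quarry blast) ≈ 0.300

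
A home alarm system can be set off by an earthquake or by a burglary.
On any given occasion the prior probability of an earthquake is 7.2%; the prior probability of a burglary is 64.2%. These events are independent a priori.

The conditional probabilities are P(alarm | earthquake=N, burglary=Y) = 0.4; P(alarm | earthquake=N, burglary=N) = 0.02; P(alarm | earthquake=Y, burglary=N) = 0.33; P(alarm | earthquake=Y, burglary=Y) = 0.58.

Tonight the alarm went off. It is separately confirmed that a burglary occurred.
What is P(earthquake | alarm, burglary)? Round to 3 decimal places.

Weight on earthquake=true, given the evidence: 0.58×0.072 = 0.041760
Normalizer over all consistent configurations: 0.4×0.928 + 0.58×0.072 = 0.412960
P(earthquake | alarm, burglary) = 0.041760/0.412960 ≈ 0.101

P(earthquake | alarm, burglary) ≈ 0.101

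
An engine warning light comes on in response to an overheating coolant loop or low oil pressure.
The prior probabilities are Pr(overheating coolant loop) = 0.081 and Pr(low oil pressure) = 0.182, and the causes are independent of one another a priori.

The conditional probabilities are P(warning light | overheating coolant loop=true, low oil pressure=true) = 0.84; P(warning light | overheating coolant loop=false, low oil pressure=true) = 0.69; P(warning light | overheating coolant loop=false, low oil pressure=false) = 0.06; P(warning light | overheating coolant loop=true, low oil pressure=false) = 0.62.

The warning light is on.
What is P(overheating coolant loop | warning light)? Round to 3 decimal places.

Numerator (weight on configurations with overheating coolant loop): 0.041080 + 0.012383 = 0.053463
Denominator P(warning light): 0.06·0.919·0.818 + 0.69·0.919·0.182 + 0.62·0.081·0.818 + 0.84·0.081·0.182 = 0.213976
Posterior = 0.053463 / 0.213976 ≈ 0.250

P(overheating coolant loop | warning light) ≈ 0.250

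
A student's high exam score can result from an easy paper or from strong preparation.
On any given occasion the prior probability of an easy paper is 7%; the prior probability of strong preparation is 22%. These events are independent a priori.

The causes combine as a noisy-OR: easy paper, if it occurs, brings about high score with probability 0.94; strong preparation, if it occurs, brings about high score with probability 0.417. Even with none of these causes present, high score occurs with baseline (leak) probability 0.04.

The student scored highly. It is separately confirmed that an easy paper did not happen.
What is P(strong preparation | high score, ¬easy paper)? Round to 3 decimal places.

Under noisy-OR, P(high score | causes) = 1 − (1−0.04)·∏(1−qᵢ) over the active causes.
P(high score | ¬easy paper) = 0.04*0.78 + 0.44032*0.22 = 0.031200 + 0.096870 = 0.128070
Of this, 0.096870 comes from 0.44032*0.22 (the strong preparation=true cases).
Hence the posterior is 0.096870/0.128070 ≈ 0.756.

P(strong preparation | high score, ¬easy paper) ≈ 0.756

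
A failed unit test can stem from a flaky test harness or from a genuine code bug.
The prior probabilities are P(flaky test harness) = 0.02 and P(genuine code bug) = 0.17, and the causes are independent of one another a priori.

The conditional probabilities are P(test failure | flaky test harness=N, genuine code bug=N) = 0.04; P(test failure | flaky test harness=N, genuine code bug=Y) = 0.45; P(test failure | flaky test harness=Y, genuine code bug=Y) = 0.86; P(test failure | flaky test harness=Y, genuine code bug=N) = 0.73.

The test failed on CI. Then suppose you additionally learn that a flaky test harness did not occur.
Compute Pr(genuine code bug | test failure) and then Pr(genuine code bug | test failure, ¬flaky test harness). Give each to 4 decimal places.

Pr(genuine code bug | test failure) ≈ 0.6356; Pr(genuine code bug | test failure, ¬flaky test harness) ≈ 0.6974

Sum P(test failure|·) weighted by the priors over the 4 (flaky test harness, genuine code bug) configurations:
  P(test failure) = 0.04×0.98×0.83 + 0.45×0.98×0.17 + 0.73×0.02×0.83 + 0.86×0.02×0.17
        = 0.032536 + 0.074970 + 0.012118 + 0.002924 = 0.122548
Keeping only the genuine code bug-present terms gives 0.077894, so
  P(genuine code bug | test failure) = 0.077894 / 0.122548 ≈ 0.6356

With the extra evidence:
Numerator (weight on configurations with genuine code bug): 0.45×0.17 = 0.076500
The normalizing constant is 0.04×0.83 + 0.45×0.17 = 0.109700
Posterior = 0.076500 / 0.109700 ≈ 0.6974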